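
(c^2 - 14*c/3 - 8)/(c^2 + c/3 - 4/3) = (c - 6)/(c - 1)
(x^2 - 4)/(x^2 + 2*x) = (x - 2)/x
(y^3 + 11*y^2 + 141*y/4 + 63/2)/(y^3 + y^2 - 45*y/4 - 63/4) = (2*y^2 + 19*y + 42)/(2*y^2 - y - 21)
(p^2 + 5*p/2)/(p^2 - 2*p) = (p + 5/2)/(p - 2)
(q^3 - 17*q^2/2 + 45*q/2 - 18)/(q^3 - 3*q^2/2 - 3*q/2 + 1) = (2*q^3 - 17*q^2 + 45*q - 36)/(2*q^3 - 3*q^2 - 3*q + 2)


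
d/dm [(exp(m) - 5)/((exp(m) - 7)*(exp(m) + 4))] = (-exp(2*m) + 10*exp(m) - 43)*exp(m)/(exp(4*m) - 6*exp(3*m) - 47*exp(2*m) + 168*exp(m) + 784)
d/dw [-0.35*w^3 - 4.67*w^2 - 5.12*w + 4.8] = -1.05*w^2 - 9.34*w - 5.12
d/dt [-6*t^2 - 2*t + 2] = -12*t - 2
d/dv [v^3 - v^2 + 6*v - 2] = 3*v^2 - 2*v + 6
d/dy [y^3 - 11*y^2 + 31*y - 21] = 3*y^2 - 22*y + 31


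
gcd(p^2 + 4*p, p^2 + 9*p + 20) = p + 4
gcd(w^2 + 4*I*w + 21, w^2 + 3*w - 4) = 1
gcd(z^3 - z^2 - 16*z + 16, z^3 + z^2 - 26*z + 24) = z^2 - 5*z + 4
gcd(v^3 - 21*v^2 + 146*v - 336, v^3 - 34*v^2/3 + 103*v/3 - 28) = v - 7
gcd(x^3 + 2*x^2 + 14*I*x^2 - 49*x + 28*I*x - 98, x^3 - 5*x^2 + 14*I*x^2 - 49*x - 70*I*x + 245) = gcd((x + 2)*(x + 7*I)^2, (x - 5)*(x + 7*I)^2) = x^2 + 14*I*x - 49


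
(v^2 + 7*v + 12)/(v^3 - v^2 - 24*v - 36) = (v + 4)/(v^2 - 4*v - 12)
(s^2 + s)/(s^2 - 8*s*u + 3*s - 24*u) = s*(s + 1)/(s^2 - 8*s*u + 3*s - 24*u)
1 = 1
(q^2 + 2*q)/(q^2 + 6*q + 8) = q/(q + 4)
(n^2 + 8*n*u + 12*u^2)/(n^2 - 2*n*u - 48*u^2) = (-n - 2*u)/(-n + 8*u)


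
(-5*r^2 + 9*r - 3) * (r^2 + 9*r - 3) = -5*r^4 - 36*r^3 + 93*r^2 - 54*r + 9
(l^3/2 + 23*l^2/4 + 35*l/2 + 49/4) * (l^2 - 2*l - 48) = l^5/2 + 19*l^4/4 - 18*l^3 - 1195*l^2/4 - 1729*l/2 - 588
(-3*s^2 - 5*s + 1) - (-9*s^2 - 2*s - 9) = 6*s^2 - 3*s + 10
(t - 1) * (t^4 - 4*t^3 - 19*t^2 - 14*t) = t^5 - 5*t^4 - 15*t^3 + 5*t^2 + 14*t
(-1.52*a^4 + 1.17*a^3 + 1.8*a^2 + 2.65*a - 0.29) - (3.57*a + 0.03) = -1.52*a^4 + 1.17*a^3 + 1.8*a^2 - 0.92*a - 0.32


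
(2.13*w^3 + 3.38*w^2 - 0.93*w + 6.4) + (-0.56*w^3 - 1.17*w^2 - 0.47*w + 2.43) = 1.57*w^3 + 2.21*w^2 - 1.4*w + 8.83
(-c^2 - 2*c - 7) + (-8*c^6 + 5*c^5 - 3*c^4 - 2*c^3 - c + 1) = -8*c^6 + 5*c^5 - 3*c^4 - 2*c^3 - c^2 - 3*c - 6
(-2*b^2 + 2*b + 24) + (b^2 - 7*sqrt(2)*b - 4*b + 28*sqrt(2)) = -b^2 - 7*sqrt(2)*b - 2*b + 24 + 28*sqrt(2)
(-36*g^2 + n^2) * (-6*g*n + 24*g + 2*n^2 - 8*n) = 216*g^3*n - 864*g^3 - 72*g^2*n^2 + 288*g^2*n - 6*g*n^3 + 24*g*n^2 + 2*n^4 - 8*n^3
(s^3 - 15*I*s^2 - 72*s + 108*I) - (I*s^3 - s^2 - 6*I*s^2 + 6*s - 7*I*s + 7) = s^3 - I*s^3 + s^2 - 9*I*s^2 - 78*s + 7*I*s - 7 + 108*I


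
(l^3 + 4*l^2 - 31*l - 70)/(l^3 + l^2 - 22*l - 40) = (l + 7)/(l + 4)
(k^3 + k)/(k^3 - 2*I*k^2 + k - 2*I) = k/(k - 2*I)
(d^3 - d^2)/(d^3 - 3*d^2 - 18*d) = d*(1 - d)/(-d^2 + 3*d + 18)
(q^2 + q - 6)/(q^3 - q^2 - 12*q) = (q - 2)/(q*(q - 4))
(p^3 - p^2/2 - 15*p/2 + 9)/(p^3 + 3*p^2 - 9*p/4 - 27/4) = 2*(p - 2)/(2*p + 3)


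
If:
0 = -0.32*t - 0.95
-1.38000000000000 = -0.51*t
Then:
No Solution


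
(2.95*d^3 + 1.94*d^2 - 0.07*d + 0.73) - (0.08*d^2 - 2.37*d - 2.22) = 2.95*d^3 + 1.86*d^2 + 2.3*d + 2.95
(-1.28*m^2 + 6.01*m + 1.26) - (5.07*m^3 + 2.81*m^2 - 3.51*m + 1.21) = -5.07*m^3 - 4.09*m^2 + 9.52*m + 0.05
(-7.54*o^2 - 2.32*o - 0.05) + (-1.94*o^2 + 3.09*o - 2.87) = -9.48*o^2 + 0.77*o - 2.92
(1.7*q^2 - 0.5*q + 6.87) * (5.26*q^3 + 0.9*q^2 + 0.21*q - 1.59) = 8.942*q^5 - 1.1*q^4 + 36.0432*q^3 + 3.375*q^2 + 2.2377*q - 10.9233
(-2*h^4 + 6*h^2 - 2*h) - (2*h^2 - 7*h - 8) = -2*h^4 + 4*h^2 + 5*h + 8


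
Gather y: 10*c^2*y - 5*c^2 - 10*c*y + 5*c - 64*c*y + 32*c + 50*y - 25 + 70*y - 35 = -5*c^2 + 37*c + y*(10*c^2 - 74*c + 120) - 60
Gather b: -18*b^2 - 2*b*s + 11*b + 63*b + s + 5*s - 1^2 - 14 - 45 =-18*b^2 + b*(74 - 2*s) + 6*s - 60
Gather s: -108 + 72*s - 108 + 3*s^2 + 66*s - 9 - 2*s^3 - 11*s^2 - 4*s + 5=-2*s^3 - 8*s^2 + 134*s - 220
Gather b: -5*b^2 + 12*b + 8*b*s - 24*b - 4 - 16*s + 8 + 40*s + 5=-5*b^2 + b*(8*s - 12) + 24*s + 9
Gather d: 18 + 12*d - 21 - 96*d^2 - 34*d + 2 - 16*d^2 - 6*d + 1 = -112*d^2 - 28*d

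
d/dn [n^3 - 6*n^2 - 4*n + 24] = 3*n^2 - 12*n - 4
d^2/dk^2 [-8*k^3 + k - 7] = -48*k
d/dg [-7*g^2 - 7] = -14*g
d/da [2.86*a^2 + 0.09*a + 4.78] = 5.72*a + 0.09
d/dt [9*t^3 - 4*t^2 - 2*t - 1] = 27*t^2 - 8*t - 2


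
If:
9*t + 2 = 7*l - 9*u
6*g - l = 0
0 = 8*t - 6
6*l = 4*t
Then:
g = 1/12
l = 1/2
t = 3/4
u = -7/12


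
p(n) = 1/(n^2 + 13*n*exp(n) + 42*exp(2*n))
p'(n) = (-13*n*exp(n) - 2*n - 84*exp(2*n) - 13*exp(n))/(n^2 + 13*n*exp(n) + 42*exp(2*n))^2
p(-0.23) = 0.04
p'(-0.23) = -0.10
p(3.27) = 0.00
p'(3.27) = -0.00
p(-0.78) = 0.21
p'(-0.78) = -0.76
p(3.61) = 0.00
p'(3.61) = -0.00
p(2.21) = 0.00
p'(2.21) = -0.00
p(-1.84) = 1.55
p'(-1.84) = 7.90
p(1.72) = 0.00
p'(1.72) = -0.00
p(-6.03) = 0.03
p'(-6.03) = 0.01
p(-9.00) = 0.01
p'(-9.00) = 0.00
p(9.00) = 0.00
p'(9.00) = 0.00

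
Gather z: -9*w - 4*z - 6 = -9*w - 4*z - 6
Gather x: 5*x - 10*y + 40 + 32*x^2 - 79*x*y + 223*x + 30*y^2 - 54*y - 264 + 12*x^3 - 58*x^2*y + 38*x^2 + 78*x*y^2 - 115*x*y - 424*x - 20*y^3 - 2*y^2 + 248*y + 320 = 12*x^3 + x^2*(70 - 58*y) + x*(78*y^2 - 194*y - 196) - 20*y^3 + 28*y^2 + 184*y + 96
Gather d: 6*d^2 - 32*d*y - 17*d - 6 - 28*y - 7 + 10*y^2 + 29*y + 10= 6*d^2 + d*(-32*y - 17) + 10*y^2 + y - 3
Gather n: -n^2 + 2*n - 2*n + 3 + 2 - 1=4 - n^2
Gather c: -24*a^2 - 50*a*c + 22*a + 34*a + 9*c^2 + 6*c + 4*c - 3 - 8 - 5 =-24*a^2 + 56*a + 9*c^2 + c*(10 - 50*a) - 16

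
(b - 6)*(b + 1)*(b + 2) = b^3 - 3*b^2 - 16*b - 12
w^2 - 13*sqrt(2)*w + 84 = (w - 7*sqrt(2))*(w - 6*sqrt(2))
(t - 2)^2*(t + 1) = t^3 - 3*t^2 + 4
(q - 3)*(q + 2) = q^2 - q - 6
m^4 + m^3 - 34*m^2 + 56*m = m*(m - 4)*(m - 2)*(m + 7)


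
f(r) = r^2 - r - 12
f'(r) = 2*r - 1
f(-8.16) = 62.75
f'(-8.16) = -17.32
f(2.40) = -8.64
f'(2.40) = 3.80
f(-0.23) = -11.72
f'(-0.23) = -1.46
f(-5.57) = 24.59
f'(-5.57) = -12.14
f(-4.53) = 13.05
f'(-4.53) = -10.06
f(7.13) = 31.71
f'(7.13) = 13.26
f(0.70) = -12.21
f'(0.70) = 0.40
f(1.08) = -11.91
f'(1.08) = 1.16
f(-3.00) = 0.00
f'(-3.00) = -7.00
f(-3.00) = 0.00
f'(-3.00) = -7.00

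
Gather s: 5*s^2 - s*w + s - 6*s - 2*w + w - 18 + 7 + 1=5*s^2 + s*(-w - 5) - w - 10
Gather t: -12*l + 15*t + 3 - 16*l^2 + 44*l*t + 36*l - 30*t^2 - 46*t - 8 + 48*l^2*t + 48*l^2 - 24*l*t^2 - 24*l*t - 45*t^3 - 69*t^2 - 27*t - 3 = 32*l^2 + 24*l - 45*t^3 + t^2*(-24*l - 99) + t*(48*l^2 + 20*l - 58) - 8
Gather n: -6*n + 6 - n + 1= 7 - 7*n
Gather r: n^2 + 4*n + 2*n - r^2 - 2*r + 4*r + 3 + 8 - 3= n^2 + 6*n - r^2 + 2*r + 8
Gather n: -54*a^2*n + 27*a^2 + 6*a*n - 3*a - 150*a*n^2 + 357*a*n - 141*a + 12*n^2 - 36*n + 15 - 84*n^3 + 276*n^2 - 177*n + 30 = 27*a^2 - 144*a - 84*n^3 + n^2*(288 - 150*a) + n*(-54*a^2 + 363*a - 213) + 45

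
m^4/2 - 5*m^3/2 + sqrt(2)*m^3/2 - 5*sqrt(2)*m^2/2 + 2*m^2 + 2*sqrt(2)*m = m*(m/2 + sqrt(2)/2)*(m - 4)*(m - 1)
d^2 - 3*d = d*(d - 3)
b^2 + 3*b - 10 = (b - 2)*(b + 5)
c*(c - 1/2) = c^2 - c/2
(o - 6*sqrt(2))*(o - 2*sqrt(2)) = o^2 - 8*sqrt(2)*o + 24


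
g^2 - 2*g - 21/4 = (g - 7/2)*(g + 3/2)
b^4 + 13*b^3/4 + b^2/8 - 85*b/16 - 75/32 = (b - 5/4)*(b + 1/2)*(b + 3/2)*(b + 5/2)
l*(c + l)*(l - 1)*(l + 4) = c*l^3 + 3*c*l^2 - 4*c*l + l^4 + 3*l^3 - 4*l^2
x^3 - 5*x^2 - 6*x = x*(x - 6)*(x + 1)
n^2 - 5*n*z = n*(n - 5*z)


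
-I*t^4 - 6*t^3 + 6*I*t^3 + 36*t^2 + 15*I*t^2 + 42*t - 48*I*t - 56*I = (t - 7)*(t - 4*I)*(t - 2*I)*(-I*t - I)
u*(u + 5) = u^2 + 5*u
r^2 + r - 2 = (r - 1)*(r + 2)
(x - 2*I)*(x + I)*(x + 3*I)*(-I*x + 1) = -I*x^4 + 3*x^3 - 3*I*x^2 + 11*x + 6*I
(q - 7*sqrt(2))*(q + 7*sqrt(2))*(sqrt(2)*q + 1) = sqrt(2)*q^3 + q^2 - 98*sqrt(2)*q - 98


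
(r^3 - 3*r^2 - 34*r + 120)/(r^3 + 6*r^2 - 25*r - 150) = (r - 4)/(r + 5)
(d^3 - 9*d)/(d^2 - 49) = d*(d^2 - 9)/(d^2 - 49)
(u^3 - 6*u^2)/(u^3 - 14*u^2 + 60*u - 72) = u^2/(u^2 - 8*u + 12)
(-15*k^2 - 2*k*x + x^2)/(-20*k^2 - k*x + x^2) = (3*k + x)/(4*k + x)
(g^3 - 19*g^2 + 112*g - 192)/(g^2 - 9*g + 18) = (g^2 - 16*g + 64)/(g - 6)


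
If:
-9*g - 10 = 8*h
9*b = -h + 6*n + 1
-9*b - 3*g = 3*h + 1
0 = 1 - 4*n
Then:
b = 1/4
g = -4/3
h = 1/4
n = 1/4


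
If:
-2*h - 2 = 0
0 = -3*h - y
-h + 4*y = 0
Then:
No Solution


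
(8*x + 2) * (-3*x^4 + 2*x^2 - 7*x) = -24*x^5 - 6*x^4 + 16*x^3 - 52*x^2 - 14*x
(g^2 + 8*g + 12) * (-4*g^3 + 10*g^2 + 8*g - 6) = -4*g^5 - 22*g^4 + 40*g^3 + 178*g^2 + 48*g - 72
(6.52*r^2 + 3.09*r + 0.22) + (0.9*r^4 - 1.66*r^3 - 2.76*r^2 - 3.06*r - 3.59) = 0.9*r^4 - 1.66*r^3 + 3.76*r^2 + 0.0299999999999998*r - 3.37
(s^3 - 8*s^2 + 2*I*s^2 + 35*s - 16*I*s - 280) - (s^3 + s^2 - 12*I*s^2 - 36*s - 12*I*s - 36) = -9*s^2 + 14*I*s^2 + 71*s - 4*I*s - 244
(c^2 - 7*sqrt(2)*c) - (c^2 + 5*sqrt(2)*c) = -12*sqrt(2)*c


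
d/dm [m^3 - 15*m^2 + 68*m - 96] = 3*m^2 - 30*m + 68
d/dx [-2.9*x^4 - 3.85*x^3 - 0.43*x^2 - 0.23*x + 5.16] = -11.6*x^3 - 11.55*x^2 - 0.86*x - 0.23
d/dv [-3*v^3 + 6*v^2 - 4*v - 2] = -9*v^2 + 12*v - 4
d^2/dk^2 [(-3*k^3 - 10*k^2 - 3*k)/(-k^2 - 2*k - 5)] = 40*(-k^3 - 3*k^2 + 9*k + 11)/(k^6 + 6*k^5 + 27*k^4 + 68*k^3 + 135*k^2 + 150*k + 125)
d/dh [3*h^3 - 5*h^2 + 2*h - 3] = 9*h^2 - 10*h + 2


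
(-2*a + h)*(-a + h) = 2*a^2 - 3*a*h + h^2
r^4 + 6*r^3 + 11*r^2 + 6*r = r*(r + 1)*(r + 2)*(r + 3)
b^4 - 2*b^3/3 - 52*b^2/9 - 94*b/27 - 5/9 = (b - 3)*(b + 1/3)^2*(b + 5/3)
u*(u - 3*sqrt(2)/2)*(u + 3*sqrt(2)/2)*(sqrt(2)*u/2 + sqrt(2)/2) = sqrt(2)*u^4/2 + sqrt(2)*u^3/2 - 9*sqrt(2)*u^2/4 - 9*sqrt(2)*u/4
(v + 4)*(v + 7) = v^2 + 11*v + 28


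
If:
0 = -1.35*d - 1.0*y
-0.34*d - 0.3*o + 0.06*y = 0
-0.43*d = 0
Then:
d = 0.00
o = 0.00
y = 0.00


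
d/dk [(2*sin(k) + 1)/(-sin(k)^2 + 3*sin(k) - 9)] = (2*sin(k) - cos(2*k) - 20)*cos(k)/(sin(k)^2 - 3*sin(k) + 9)^2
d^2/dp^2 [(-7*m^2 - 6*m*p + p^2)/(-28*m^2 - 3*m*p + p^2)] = -6*m/(64*m^3 + 48*m^2*p + 12*m*p^2 + p^3)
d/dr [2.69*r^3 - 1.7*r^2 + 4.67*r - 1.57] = 8.07*r^2 - 3.4*r + 4.67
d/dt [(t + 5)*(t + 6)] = 2*t + 11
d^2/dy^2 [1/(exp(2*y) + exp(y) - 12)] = (2*(2*exp(y) + 1)^2*exp(y) - (4*exp(y) + 1)*(exp(2*y) + exp(y) - 12))*exp(y)/(exp(2*y) + exp(y) - 12)^3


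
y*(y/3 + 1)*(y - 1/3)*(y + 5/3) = y^4/3 + 13*y^3/9 + 31*y^2/27 - 5*y/9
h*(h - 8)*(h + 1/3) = h^3 - 23*h^2/3 - 8*h/3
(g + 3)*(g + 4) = g^2 + 7*g + 12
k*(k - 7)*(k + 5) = k^3 - 2*k^2 - 35*k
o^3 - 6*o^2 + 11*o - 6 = (o - 3)*(o - 2)*(o - 1)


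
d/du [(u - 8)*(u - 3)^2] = (u - 3)*(3*u - 19)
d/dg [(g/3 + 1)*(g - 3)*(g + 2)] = g^2 + 4*g/3 - 3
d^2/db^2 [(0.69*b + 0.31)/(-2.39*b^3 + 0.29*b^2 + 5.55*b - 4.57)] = (-23.648094*b^5 - 18.379578*b^4 - 14.983292*b^3 + 114.952188*b^2 + 11.835066*b - 54.920866)/(13.651919*b^9 - 4.969527*b^8 - 94.503468*b^7 + 101.368732*b^6 + 200.448858*b^5 - 389.357754*b^4 + 22.923348*b^3 + 404.132412*b^2 - 347.733585*b + 95.443993)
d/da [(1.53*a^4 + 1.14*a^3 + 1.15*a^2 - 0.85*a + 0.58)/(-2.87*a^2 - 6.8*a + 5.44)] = (-8.7822*a^5 - 34.4838*a^4 + 17.7888*a^3 + 8.3453*a^2 + 15.8412*a - 0.680000000000001)/(8.2369*a^4 + 39.032*a^3 + 15.0144*a^2 - 73.984*a + 29.5936)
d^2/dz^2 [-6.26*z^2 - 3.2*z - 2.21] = -12.5200000000000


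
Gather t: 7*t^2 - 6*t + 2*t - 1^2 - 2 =7*t^2 - 4*t - 3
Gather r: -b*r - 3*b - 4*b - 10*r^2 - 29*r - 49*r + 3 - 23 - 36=-7*b - 10*r^2 + r*(-b - 78) - 56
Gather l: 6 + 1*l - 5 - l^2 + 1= -l^2 + l + 2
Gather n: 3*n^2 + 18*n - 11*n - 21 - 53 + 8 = 3*n^2 + 7*n - 66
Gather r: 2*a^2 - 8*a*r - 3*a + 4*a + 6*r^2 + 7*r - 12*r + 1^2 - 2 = 2*a^2 + a + 6*r^2 + r*(-8*a - 5) - 1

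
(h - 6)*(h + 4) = h^2 - 2*h - 24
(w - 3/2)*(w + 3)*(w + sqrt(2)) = w^3 + sqrt(2)*w^2 + 3*w^2/2 - 9*w/2 + 3*sqrt(2)*w/2 - 9*sqrt(2)/2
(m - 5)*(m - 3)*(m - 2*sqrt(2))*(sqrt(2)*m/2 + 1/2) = sqrt(2)*m^4/2 - 4*sqrt(2)*m^3 - 3*m^3/2 + 13*sqrt(2)*m^2/2 + 12*m^2 - 45*m/2 + 8*sqrt(2)*m - 15*sqrt(2)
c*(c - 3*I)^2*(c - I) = c^4 - 7*I*c^3 - 15*c^2 + 9*I*c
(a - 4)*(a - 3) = a^2 - 7*a + 12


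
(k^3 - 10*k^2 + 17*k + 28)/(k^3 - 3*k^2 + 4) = (k^2 - 11*k + 28)/(k^2 - 4*k + 4)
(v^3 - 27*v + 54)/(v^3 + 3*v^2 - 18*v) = (v - 3)/v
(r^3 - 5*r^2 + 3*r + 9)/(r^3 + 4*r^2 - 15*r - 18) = (r - 3)/(r + 6)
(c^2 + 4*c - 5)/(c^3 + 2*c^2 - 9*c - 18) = (c^2 + 4*c - 5)/(c^3 + 2*c^2 - 9*c - 18)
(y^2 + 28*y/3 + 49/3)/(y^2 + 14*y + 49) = (y + 7/3)/(y + 7)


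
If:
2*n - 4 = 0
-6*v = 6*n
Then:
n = 2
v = -2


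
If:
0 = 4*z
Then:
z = 0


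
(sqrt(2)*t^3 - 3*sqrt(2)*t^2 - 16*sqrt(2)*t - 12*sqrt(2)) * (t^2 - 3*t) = sqrt(2)*t^5 - 6*sqrt(2)*t^4 - 7*sqrt(2)*t^3 + 36*sqrt(2)*t^2 + 36*sqrt(2)*t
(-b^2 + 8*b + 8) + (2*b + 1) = -b^2 + 10*b + 9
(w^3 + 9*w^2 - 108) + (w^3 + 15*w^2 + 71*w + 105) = 2*w^3 + 24*w^2 + 71*w - 3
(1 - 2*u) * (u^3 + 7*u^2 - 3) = -2*u^4 - 13*u^3 + 7*u^2 + 6*u - 3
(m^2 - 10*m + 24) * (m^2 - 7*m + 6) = m^4 - 17*m^3 + 100*m^2 - 228*m + 144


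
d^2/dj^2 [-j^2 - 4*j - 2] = -2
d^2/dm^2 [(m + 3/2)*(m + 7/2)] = 2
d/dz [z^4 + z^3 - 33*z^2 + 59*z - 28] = 4*z^3 + 3*z^2 - 66*z + 59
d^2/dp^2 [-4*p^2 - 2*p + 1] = -8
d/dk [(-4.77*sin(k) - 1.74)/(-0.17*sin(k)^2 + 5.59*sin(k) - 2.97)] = (-0.8109*sin(k)^2 - 0.5916*sin(k) + 23.8935)*cos(k)/(0.0289*sin(k)^4 - 1.9006*sin(k)^3 + 32.2579*sin(k)^2 - 33.2046*sin(k) + 8.8209)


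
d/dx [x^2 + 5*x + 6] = 2*x + 5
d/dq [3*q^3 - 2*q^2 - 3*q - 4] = 9*q^2 - 4*q - 3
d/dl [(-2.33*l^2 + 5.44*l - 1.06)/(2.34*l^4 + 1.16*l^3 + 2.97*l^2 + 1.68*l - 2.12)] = (10.9044*l^5 - 35.486*l^4 - 2.6992*l^3 - 16.3824*l^2 + 16.1756*l - 9.752)/(5.4756*l^8 + 5.4288*l^7 + 15.2452*l^6 + 14.7528*l^5 + 2.7969*l^4 + 5.0608*l^3 - 9.7704*l^2 - 7.1232*l + 4.4944)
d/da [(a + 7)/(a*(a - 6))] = (-a^2 - 14*a + 42)/(a^2*(a^2 - 12*a + 36))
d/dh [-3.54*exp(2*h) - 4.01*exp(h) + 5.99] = (-7.08*exp(h) - 4.01)*exp(h)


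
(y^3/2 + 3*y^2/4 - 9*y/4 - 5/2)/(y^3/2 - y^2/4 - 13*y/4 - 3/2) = (-2*y^3 - 3*y^2 + 9*y + 10)/(-2*y^3 + y^2 + 13*y + 6)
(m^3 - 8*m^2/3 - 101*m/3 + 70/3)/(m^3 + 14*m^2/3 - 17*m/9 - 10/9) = 3*(m - 7)/(3*m + 1)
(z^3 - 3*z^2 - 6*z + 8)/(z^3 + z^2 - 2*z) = (z - 4)/z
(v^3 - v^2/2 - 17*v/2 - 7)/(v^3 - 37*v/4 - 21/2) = 2*(v + 1)/(2*v + 3)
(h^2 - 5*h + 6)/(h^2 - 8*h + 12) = (h - 3)/(h - 6)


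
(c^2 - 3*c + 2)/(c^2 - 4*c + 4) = (c - 1)/(c - 2)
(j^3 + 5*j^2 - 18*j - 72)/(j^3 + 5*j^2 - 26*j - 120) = (j^2 - j - 12)/(j^2 - j - 20)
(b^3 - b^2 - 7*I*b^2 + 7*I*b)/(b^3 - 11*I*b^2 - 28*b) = (b - 1)/(b - 4*I)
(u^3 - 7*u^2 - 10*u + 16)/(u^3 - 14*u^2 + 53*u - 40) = (u + 2)/(u - 5)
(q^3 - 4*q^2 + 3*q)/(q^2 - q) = q - 3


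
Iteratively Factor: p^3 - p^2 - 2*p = (p - 2)*(p^2 + p) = p*(p - 2)*(p + 1)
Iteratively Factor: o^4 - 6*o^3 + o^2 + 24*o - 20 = (o - 5)*(o^3 - o^2 - 4*o + 4) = (o - 5)*(o - 2)*(o^2 + o - 2) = (o - 5)*(o - 2)*(o + 2)*(o - 1)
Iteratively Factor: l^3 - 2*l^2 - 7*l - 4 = (l - 4)*(l^2 + 2*l + 1) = (l - 4)*(l + 1)*(l + 1)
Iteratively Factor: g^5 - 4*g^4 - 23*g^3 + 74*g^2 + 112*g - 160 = (g + 4)*(g^4 - 8*g^3 + 9*g^2 + 38*g - 40) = (g + 2)*(g + 4)*(g^3 - 10*g^2 + 29*g - 20) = (g - 1)*(g + 2)*(g + 4)*(g^2 - 9*g + 20) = (g - 4)*(g - 1)*(g + 2)*(g + 4)*(g - 5)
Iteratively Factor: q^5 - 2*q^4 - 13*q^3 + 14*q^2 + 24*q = (q + 1)*(q^4 - 3*q^3 - 10*q^2 + 24*q) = q*(q + 1)*(q^3 - 3*q^2 - 10*q + 24) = q*(q - 2)*(q + 1)*(q^2 - q - 12) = q*(q - 4)*(q - 2)*(q + 1)*(q + 3)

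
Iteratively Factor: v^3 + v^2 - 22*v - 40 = (v + 4)*(v^2 - 3*v - 10) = (v + 2)*(v + 4)*(v - 5)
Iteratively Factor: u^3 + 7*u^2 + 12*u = (u + 3)*(u^2 + 4*u) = u*(u + 3)*(u + 4)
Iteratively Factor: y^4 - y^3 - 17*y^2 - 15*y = (y + 1)*(y^3 - 2*y^2 - 15*y) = y*(y + 1)*(y^2 - 2*y - 15) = y*(y - 5)*(y + 1)*(y + 3)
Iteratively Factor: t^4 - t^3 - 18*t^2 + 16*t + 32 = (t - 2)*(t^3 + t^2 - 16*t - 16) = (t - 2)*(t + 4)*(t^2 - 3*t - 4) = (t - 2)*(t + 1)*(t + 4)*(t - 4)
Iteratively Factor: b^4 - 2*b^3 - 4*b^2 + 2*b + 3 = (b - 1)*(b^3 - b^2 - 5*b - 3) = (b - 1)*(b + 1)*(b^2 - 2*b - 3) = (b - 1)*(b + 1)^2*(b - 3)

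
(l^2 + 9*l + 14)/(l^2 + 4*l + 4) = (l + 7)/(l + 2)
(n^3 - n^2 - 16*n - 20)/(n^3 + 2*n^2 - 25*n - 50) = (n + 2)/(n + 5)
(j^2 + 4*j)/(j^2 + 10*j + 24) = j/(j + 6)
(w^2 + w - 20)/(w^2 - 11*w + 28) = (w + 5)/(w - 7)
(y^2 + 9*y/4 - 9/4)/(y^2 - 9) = (y - 3/4)/(y - 3)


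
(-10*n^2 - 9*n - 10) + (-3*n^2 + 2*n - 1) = -13*n^2 - 7*n - 11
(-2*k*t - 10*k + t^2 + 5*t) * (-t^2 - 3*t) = 2*k*t^3 + 16*k*t^2 + 30*k*t - t^4 - 8*t^3 - 15*t^2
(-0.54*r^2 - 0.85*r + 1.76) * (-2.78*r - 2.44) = 1.5012*r^3 + 3.6806*r^2 - 2.8188*r - 4.2944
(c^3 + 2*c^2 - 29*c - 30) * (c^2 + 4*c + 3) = c^5 + 6*c^4 - 18*c^3 - 140*c^2 - 207*c - 90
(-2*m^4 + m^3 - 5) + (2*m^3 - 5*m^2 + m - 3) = -2*m^4 + 3*m^3 - 5*m^2 + m - 8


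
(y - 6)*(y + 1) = y^2 - 5*y - 6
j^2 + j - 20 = (j - 4)*(j + 5)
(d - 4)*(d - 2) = d^2 - 6*d + 8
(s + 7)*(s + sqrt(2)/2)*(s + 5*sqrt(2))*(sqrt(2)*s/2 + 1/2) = sqrt(2)*s^4/2 + 7*sqrt(2)*s^3/2 + 6*s^3 + 21*sqrt(2)*s^2/4 + 42*s^2 + 5*s/2 + 147*sqrt(2)*s/4 + 35/2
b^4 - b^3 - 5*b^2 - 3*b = b*(b - 3)*(b + 1)^2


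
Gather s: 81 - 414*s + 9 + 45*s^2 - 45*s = 45*s^2 - 459*s + 90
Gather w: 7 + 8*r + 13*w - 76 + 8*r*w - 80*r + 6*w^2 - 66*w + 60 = -72*r + 6*w^2 + w*(8*r - 53) - 9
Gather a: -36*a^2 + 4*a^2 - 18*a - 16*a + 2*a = -32*a^2 - 32*a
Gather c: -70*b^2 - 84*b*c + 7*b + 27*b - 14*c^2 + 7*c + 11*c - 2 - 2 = -70*b^2 + 34*b - 14*c^2 + c*(18 - 84*b) - 4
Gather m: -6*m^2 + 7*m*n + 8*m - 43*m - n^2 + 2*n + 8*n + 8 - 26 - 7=-6*m^2 + m*(7*n - 35) - n^2 + 10*n - 25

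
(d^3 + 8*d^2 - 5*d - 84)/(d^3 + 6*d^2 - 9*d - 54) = (d^2 + 11*d + 28)/(d^2 + 9*d + 18)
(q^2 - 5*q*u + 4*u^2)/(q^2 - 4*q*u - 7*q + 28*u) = (q - u)/(q - 7)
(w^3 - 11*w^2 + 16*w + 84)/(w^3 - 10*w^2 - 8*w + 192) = (w^2 - 5*w - 14)/(w^2 - 4*w - 32)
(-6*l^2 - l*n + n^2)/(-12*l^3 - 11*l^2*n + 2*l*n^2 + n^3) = (2*l + n)/(4*l^2 + 5*l*n + n^2)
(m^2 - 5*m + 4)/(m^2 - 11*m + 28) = (m - 1)/(m - 7)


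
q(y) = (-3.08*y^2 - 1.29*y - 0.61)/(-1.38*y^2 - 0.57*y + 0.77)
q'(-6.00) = 0.02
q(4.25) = 2.32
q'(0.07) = -3.42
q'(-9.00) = 0.00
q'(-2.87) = 0.21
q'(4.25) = -0.04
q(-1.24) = 5.81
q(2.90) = 2.42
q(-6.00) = 2.28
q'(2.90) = -0.13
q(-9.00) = 2.25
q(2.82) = 2.43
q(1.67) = 2.82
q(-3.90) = 2.36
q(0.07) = -0.99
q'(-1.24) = 15.84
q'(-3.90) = 0.07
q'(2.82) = -0.14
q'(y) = (-6.16*y - 1.29)/(-1.38*y^2 - 0.57*y + 0.77) + (2.76*y + 0.57)*(-3.08*y^2 - 1.29*y - 0.61)/(-1.38*y^2 - 0.57*y + 0.77)^2 = (-0.0246000000000004*y^2 - 6.4268*y - 1.341)/(1.9044*y^4 + 1.5732*y^3 - 1.8003*y^2 - 0.8778*y + 0.5929)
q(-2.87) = 2.49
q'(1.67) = -0.75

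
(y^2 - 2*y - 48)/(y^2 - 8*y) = (y + 6)/y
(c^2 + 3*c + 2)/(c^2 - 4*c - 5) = (c + 2)/(c - 5)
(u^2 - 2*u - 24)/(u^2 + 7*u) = (u^2 - 2*u - 24)/(u*(u + 7))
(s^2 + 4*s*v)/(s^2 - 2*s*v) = (s + 4*v)/(s - 2*v)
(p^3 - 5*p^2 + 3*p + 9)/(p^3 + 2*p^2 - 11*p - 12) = (p - 3)/(p + 4)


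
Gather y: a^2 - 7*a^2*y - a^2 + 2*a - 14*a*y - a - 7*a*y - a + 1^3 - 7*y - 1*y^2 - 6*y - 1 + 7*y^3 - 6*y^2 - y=7*y^3 - 7*y^2 + y*(-7*a^2 - 21*a - 14)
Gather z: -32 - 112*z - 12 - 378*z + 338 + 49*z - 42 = 252 - 441*z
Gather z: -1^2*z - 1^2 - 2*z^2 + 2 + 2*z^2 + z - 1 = 0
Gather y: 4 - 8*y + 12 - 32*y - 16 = -40*y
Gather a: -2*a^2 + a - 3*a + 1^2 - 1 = -2*a^2 - 2*a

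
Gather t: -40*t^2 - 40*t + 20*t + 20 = -40*t^2 - 20*t + 20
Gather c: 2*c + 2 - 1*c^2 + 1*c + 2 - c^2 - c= -2*c^2 + 2*c + 4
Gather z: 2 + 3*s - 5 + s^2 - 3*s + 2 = s^2 - 1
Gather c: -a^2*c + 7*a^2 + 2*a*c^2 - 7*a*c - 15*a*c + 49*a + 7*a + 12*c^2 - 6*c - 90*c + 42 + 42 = 7*a^2 + 56*a + c^2*(2*a + 12) + c*(-a^2 - 22*a - 96) + 84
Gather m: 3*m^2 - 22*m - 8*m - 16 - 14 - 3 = 3*m^2 - 30*m - 33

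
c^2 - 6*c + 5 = (c - 5)*(c - 1)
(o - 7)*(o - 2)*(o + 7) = o^3 - 2*o^2 - 49*o + 98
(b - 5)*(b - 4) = b^2 - 9*b + 20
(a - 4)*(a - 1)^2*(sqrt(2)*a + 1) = sqrt(2)*a^4 - 6*sqrt(2)*a^3 + a^3 - 6*a^2 + 9*sqrt(2)*a^2 - 4*sqrt(2)*a + 9*a - 4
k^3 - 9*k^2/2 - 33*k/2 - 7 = (k - 7)*(k + 1/2)*(k + 2)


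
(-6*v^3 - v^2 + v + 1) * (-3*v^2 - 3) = 18*v^5 + 3*v^4 + 15*v^3 - 3*v - 3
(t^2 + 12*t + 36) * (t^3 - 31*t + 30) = t^5 + 12*t^4 + 5*t^3 - 342*t^2 - 756*t + 1080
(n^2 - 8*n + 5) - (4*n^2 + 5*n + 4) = -3*n^2 - 13*n + 1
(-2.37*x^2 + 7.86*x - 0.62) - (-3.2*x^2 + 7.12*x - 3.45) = 0.83*x^2 + 0.74*x + 2.83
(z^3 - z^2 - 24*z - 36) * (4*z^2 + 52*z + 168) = 4*z^5 + 48*z^4 + 20*z^3 - 1560*z^2 - 5904*z - 6048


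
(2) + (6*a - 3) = 6*a - 1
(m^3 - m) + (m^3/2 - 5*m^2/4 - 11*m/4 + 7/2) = 3*m^3/2 - 5*m^2/4 - 15*m/4 + 7/2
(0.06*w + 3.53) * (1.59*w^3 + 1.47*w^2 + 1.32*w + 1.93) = 0.0954*w^4 + 5.7009*w^3 + 5.2683*w^2 + 4.7754*w + 6.8129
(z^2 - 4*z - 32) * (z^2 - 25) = z^4 - 4*z^3 - 57*z^2 + 100*z + 800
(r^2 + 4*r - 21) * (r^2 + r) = r^4 + 5*r^3 - 17*r^2 - 21*r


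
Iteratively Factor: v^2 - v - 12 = (v - 4)*(v + 3)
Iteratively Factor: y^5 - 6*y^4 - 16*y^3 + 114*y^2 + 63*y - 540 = (y + 3)*(y^4 - 9*y^3 + 11*y^2 + 81*y - 180) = (y - 3)*(y + 3)*(y^3 - 6*y^2 - 7*y + 60) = (y - 4)*(y - 3)*(y + 3)*(y^2 - 2*y - 15) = (y - 4)*(y - 3)*(y + 3)^2*(y - 5)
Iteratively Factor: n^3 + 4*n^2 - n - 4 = (n + 4)*(n^2 - 1) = (n + 1)*(n + 4)*(n - 1)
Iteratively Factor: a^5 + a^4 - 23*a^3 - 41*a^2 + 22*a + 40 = (a + 1)*(a^4 - 23*a^2 - 18*a + 40) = (a - 5)*(a + 1)*(a^3 + 5*a^2 + 2*a - 8) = (a - 5)*(a + 1)*(a + 4)*(a^2 + a - 2) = (a - 5)*(a + 1)*(a + 2)*(a + 4)*(a - 1)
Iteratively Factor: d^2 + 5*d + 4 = (d + 1)*(d + 4)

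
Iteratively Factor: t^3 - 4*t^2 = (t)*(t^2 - 4*t) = t*(t - 4)*(t)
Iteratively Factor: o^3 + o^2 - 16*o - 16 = (o + 1)*(o^2 - 16) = (o - 4)*(o + 1)*(o + 4)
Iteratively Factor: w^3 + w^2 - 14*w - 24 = (w + 3)*(w^2 - 2*w - 8) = (w + 2)*(w + 3)*(w - 4)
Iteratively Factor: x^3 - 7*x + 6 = (x + 3)*(x^2 - 3*x + 2) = (x - 2)*(x + 3)*(x - 1)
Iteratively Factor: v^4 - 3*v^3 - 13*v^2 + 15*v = (v - 5)*(v^3 + 2*v^2 - 3*v) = (v - 5)*(v - 1)*(v^2 + 3*v) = v*(v - 5)*(v - 1)*(v + 3)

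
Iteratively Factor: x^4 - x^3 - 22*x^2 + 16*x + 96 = (x - 3)*(x^3 + 2*x^2 - 16*x - 32) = (x - 4)*(x - 3)*(x^2 + 6*x + 8) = (x - 4)*(x - 3)*(x + 2)*(x + 4)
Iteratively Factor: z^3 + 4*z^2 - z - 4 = (z + 1)*(z^2 + 3*z - 4) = (z - 1)*(z + 1)*(z + 4)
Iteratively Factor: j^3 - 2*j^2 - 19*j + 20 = (j - 1)*(j^2 - j - 20) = (j - 5)*(j - 1)*(j + 4)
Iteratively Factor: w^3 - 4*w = (w + 2)*(w^2 - 2*w) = (w - 2)*(w + 2)*(w)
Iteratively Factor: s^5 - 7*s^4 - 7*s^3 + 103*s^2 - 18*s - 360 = (s - 4)*(s^4 - 3*s^3 - 19*s^2 + 27*s + 90) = (s - 4)*(s + 3)*(s^3 - 6*s^2 - s + 30) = (s - 5)*(s - 4)*(s + 3)*(s^2 - s - 6) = (s - 5)*(s - 4)*(s - 3)*(s + 3)*(s + 2)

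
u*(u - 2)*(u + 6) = u^3 + 4*u^2 - 12*u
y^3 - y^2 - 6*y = y*(y - 3)*(y + 2)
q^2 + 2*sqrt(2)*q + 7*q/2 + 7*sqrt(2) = (q + 7/2)*(q + 2*sqrt(2))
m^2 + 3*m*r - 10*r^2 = (m - 2*r)*(m + 5*r)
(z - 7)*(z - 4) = z^2 - 11*z + 28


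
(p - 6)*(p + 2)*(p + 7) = p^3 + 3*p^2 - 40*p - 84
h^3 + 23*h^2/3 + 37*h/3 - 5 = (h - 1/3)*(h + 3)*(h + 5)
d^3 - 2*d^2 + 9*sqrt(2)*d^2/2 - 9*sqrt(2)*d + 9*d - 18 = (d - 2)*(d + 3*sqrt(2)/2)*(d + 3*sqrt(2))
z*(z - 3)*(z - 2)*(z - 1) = z^4 - 6*z^3 + 11*z^2 - 6*z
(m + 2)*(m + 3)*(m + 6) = m^3 + 11*m^2 + 36*m + 36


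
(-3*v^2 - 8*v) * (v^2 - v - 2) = -3*v^4 - 5*v^3 + 14*v^2 + 16*v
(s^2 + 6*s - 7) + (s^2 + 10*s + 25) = 2*s^2 + 16*s + 18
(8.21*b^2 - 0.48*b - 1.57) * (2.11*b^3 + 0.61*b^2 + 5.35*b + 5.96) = 17.3231*b^5 + 3.9953*b^4 + 40.318*b^3 + 45.4059*b^2 - 11.2603*b - 9.3572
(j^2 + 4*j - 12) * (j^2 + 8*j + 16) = j^4 + 12*j^3 + 36*j^2 - 32*j - 192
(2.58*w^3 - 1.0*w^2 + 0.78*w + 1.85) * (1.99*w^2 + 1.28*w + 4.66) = 5.1342*w^5 + 1.3124*w^4 + 12.295*w^3 + 0.0199000000000003*w^2 + 6.0028*w + 8.621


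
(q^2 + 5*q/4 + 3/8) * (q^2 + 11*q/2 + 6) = q^4 + 27*q^3/4 + 53*q^2/4 + 153*q/16 + 9/4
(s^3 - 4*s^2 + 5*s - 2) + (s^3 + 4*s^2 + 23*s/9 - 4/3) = 2*s^3 + 68*s/9 - 10/3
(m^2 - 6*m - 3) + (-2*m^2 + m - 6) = -m^2 - 5*m - 9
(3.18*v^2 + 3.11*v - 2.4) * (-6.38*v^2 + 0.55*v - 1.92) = -20.2884*v^4 - 18.0928*v^3 + 10.9169*v^2 - 7.2912*v + 4.608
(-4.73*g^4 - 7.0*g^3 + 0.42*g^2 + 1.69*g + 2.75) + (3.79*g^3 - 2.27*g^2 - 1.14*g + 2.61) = -4.73*g^4 - 3.21*g^3 - 1.85*g^2 + 0.55*g + 5.36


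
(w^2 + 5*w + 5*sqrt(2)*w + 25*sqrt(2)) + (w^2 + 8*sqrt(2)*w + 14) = 2*w^2 + 5*w + 13*sqrt(2)*w + 14 + 25*sqrt(2)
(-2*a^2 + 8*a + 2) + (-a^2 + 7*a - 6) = -3*a^2 + 15*a - 4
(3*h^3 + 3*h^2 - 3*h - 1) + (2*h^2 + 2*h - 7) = 3*h^3 + 5*h^2 - h - 8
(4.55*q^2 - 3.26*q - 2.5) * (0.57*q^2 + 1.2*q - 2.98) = 2.5935*q^4 + 3.6018*q^3 - 18.896*q^2 + 6.7148*q + 7.45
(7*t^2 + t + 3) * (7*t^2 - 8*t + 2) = 49*t^4 - 49*t^3 + 27*t^2 - 22*t + 6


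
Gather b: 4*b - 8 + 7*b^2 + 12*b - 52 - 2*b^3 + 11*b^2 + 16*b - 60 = -2*b^3 + 18*b^2 + 32*b - 120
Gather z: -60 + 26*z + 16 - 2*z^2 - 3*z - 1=-2*z^2 + 23*z - 45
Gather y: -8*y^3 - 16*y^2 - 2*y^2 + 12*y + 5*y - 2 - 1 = -8*y^3 - 18*y^2 + 17*y - 3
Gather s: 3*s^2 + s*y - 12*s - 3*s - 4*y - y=3*s^2 + s*(y - 15) - 5*y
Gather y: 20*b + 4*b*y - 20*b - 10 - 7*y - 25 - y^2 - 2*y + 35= -y^2 + y*(4*b - 9)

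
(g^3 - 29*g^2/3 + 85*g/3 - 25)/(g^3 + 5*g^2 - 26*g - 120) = (g^2 - 14*g/3 + 5)/(g^2 + 10*g + 24)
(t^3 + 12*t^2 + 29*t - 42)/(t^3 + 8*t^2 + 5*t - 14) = (t + 6)/(t + 2)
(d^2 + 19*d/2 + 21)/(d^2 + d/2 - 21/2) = (d + 6)/(d - 3)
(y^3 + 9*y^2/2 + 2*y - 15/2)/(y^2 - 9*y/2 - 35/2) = (y^2 + 2*y - 3)/(y - 7)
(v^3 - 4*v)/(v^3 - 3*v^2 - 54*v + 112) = v*(v + 2)/(v^2 - v - 56)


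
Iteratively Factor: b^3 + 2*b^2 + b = (b + 1)*(b^2 + b) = (b + 1)^2*(b)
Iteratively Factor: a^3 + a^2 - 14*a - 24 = (a - 4)*(a^2 + 5*a + 6) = (a - 4)*(a + 2)*(a + 3)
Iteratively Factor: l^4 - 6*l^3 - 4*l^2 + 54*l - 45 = (l - 1)*(l^3 - 5*l^2 - 9*l + 45) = (l - 1)*(l + 3)*(l^2 - 8*l + 15) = (l - 5)*(l - 1)*(l + 3)*(l - 3)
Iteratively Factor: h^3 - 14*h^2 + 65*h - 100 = (h - 5)*(h^2 - 9*h + 20) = (h - 5)^2*(h - 4)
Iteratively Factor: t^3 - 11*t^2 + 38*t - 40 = (t - 4)*(t^2 - 7*t + 10) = (t - 5)*(t - 4)*(t - 2)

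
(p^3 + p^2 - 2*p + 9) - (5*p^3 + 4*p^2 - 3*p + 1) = -4*p^3 - 3*p^2 + p + 8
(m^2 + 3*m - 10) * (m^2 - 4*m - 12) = m^4 - m^3 - 34*m^2 + 4*m + 120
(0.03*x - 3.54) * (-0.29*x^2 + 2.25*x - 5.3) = -0.0087*x^3 + 1.0941*x^2 - 8.124*x + 18.762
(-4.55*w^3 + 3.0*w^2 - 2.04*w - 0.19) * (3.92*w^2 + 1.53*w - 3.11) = -17.836*w^5 + 4.7985*w^4 + 10.7437*w^3 - 13.196*w^2 + 6.0537*w + 0.5909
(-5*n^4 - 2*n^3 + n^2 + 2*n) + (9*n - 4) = -5*n^4 - 2*n^3 + n^2 + 11*n - 4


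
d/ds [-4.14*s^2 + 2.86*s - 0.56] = 2.86 - 8.28*s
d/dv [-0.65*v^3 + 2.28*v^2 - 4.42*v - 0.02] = -1.95*v^2 + 4.56*v - 4.42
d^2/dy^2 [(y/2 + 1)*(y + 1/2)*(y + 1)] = 3*y + 7/2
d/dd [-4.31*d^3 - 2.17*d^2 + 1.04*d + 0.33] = -12.93*d^2 - 4.34*d + 1.04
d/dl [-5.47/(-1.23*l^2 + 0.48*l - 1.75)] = (2.6256 - 13.4562*l)/(1.23*l^2 - 0.48*l + 1.75)^2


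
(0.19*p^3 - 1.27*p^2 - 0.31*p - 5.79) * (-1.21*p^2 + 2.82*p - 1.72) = -0.2299*p^5 + 2.0725*p^4 - 3.5331*p^3 + 8.3161*p^2 - 15.7946*p + 9.9588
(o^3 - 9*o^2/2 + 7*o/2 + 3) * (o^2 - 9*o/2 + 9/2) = o^5 - 9*o^4 + 113*o^3/4 - 33*o^2 + 9*o/4 + 27/2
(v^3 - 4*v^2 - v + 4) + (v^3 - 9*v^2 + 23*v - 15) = 2*v^3 - 13*v^2 + 22*v - 11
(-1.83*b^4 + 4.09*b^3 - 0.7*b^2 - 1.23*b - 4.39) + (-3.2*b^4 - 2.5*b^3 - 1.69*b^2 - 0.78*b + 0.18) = -5.03*b^4 + 1.59*b^3 - 2.39*b^2 - 2.01*b - 4.21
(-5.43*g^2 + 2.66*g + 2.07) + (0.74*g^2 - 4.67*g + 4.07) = -4.69*g^2 - 2.01*g + 6.14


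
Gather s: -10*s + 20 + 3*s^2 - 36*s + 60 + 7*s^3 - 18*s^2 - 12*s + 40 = 7*s^3 - 15*s^2 - 58*s + 120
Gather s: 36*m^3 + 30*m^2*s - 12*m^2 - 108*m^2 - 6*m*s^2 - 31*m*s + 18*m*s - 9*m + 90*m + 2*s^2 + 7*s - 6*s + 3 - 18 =36*m^3 - 120*m^2 + 81*m + s^2*(2 - 6*m) + s*(30*m^2 - 13*m + 1) - 15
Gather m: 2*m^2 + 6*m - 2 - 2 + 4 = 2*m^2 + 6*m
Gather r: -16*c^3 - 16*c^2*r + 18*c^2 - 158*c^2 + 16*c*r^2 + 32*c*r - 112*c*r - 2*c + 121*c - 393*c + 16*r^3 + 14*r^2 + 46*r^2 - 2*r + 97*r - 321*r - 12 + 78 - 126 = -16*c^3 - 140*c^2 - 274*c + 16*r^3 + r^2*(16*c + 60) + r*(-16*c^2 - 80*c - 226) - 60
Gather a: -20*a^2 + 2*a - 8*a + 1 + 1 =-20*a^2 - 6*a + 2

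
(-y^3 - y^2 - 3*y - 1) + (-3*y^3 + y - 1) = -4*y^3 - y^2 - 2*y - 2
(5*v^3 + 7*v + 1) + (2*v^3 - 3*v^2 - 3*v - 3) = 7*v^3 - 3*v^2 + 4*v - 2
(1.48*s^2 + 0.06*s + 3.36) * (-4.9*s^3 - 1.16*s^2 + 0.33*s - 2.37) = -7.252*s^5 - 2.0108*s^4 - 16.0452*s^3 - 7.3854*s^2 + 0.9666*s - 7.9632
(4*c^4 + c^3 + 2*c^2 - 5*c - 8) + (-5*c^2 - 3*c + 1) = 4*c^4 + c^3 - 3*c^2 - 8*c - 7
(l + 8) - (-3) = l + 11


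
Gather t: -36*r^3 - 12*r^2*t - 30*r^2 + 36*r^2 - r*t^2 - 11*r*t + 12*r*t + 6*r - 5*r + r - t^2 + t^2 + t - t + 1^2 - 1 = -36*r^3 + 6*r^2 - r*t^2 + 2*r + t*(-12*r^2 + r)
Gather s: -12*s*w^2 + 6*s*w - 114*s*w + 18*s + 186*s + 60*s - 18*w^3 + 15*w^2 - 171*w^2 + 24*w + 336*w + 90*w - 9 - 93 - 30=s*(-12*w^2 - 108*w + 264) - 18*w^3 - 156*w^2 + 450*w - 132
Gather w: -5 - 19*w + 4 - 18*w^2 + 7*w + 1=-18*w^2 - 12*w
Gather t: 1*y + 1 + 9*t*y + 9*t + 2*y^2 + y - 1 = t*(9*y + 9) + 2*y^2 + 2*y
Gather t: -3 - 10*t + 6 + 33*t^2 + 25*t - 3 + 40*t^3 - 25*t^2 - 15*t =40*t^3 + 8*t^2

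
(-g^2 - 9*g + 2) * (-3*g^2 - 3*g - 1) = 3*g^4 + 30*g^3 + 22*g^2 + 3*g - 2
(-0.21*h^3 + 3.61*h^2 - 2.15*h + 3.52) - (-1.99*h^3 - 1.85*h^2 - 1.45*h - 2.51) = 1.78*h^3 + 5.46*h^2 - 0.7*h + 6.03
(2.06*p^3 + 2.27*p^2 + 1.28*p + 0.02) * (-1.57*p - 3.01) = -3.2342*p^4 - 9.7645*p^3 - 8.8423*p^2 - 3.8842*p - 0.0602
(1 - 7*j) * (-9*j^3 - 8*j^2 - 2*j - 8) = 63*j^4 + 47*j^3 + 6*j^2 + 54*j - 8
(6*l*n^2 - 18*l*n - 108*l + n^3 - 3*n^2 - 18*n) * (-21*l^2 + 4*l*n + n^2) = -126*l^3*n^2 + 378*l^3*n + 2268*l^3 + 3*l^2*n^3 - 9*l^2*n^2 - 54*l^2*n + 10*l*n^4 - 30*l*n^3 - 180*l*n^2 + n^5 - 3*n^4 - 18*n^3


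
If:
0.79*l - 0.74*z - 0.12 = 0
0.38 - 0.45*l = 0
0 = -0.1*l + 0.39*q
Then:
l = 0.84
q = 0.22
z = 0.74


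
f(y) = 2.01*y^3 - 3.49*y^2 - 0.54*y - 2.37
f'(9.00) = 425.07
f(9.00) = 1175.37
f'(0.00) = -0.54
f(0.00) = -2.37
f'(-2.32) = 48.11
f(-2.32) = -45.00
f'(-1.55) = 24.77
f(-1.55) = -17.40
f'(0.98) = -1.59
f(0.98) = -4.36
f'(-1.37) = 20.34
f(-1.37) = -13.35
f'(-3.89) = 117.86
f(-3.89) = -171.40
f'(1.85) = 7.18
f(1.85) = -2.59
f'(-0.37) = 2.87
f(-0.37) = -2.75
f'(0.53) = -2.55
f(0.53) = -3.34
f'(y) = 6.03*y^2 - 6.98*y - 0.54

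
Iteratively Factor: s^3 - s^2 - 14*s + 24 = (s - 2)*(s^2 + s - 12) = (s - 3)*(s - 2)*(s + 4)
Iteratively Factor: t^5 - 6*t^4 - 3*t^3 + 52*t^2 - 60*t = (t - 2)*(t^4 - 4*t^3 - 11*t^2 + 30*t) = (t - 5)*(t - 2)*(t^3 + t^2 - 6*t) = (t - 5)*(t - 2)^2*(t^2 + 3*t) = t*(t - 5)*(t - 2)^2*(t + 3)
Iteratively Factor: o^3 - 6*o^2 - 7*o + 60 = (o + 3)*(o^2 - 9*o + 20) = (o - 5)*(o + 3)*(o - 4)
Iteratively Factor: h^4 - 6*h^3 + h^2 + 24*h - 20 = (h - 5)*(h^3 - h^2 - 4*h + 4) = (h - 5)*(h - 1)*(h^2 - 4) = (h - 5)*(h - 1)*(h + 2)*(h - 2)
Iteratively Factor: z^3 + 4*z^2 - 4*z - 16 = (z + 4)*(z^2 - 4) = (z - 2)*(z + 4)*(z + 2)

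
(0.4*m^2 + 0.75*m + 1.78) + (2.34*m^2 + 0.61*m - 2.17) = 2.74*m^2 + 1.36*m - 0.39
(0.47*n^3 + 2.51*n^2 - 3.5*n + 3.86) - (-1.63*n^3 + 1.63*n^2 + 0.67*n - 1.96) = 2.1*n^3 + 0.88*n^2 - 4.17*n + 5.82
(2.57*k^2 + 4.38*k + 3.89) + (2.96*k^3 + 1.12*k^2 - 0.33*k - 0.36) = 2.96*k^3 + 3.69*k^2 + 4.05*k + 3.53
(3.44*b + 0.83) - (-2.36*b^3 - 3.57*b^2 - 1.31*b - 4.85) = 2.36*b^3 + 3.57*b^2 + 4.75*b + 5.68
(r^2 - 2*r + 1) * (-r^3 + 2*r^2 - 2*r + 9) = -r^5 + 4*r^4 - 7*r^3 + 15*r^2 - 20*r + 9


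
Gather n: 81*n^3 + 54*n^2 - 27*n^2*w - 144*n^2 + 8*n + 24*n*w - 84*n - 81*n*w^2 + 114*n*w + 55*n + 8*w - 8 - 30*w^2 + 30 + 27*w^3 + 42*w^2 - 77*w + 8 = 81*n^3 + n^2*(-27*w - 90) + n*(-81*w^2 + 138*w - 21) + 27*w^3 + 12*w^2 - 69*w + 30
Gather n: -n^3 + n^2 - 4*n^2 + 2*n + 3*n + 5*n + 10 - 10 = -n^3 - 3*n^2 + 10*n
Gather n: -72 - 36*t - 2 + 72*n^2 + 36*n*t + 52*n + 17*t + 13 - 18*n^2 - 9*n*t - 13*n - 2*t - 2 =54*n^2 + n*(27*t + 39) - 21*t - 63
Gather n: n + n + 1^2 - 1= 2*n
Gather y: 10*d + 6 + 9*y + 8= 10*d + 9*y + 14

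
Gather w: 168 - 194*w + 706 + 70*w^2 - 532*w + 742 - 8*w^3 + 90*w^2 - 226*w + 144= -8*w^3 + 160*w^2 - 952*w + 1760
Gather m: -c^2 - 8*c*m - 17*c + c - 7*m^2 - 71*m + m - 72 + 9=-c^2 - 16*c - 7*m^2 + m*(-8*c - 70) - 63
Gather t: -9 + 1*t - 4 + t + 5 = 2*t - 8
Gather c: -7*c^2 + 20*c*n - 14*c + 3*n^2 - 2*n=-7*c^2 + c*(20*n - 14) + 3*n^2 - 2*n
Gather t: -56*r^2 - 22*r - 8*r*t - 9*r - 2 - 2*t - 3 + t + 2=-56*r^2 - 31*r + t*(-8*r - 1) - 3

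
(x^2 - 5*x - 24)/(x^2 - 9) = (x - 8)/(x - 3)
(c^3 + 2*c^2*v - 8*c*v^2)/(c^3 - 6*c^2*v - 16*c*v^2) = (-c^2 - 2*c*v + 8*v^2)/(-c^2 + 6*c*v + 16*v^2)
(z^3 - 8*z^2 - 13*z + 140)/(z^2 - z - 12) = (-z^3 + 8*z^2 + 13*z - 140)/(-z^2 + z + 12)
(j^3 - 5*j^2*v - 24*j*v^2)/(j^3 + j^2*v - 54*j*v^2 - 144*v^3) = j/(j + 6*v)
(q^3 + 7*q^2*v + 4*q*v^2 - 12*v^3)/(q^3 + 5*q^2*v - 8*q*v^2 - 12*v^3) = (q^2 + q*v - 2*v^2)/(q^2 - q*v - 2*v^2)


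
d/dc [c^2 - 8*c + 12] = 2*c - 8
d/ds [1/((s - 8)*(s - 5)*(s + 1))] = (-(s - 8)*(s - 5) - (s - 8)*(s + 1) - (s - 5)*(s + 1))/((s - 8)^2*(s - 5)^2*(s + 1)^2)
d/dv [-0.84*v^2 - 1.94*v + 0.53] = -1.68*v - 1.94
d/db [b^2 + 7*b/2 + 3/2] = 2*b + 7/2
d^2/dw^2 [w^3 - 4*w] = 6*w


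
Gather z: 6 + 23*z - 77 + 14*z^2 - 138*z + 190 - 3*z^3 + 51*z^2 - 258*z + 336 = -3*z^3 + 65*z^2 - 373*z + 455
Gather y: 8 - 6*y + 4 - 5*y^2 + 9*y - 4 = -5*y^2 + 3*y + 8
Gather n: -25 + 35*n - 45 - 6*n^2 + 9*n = -6*n^2 + 44*n - 70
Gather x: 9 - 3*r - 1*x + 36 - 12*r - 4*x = -15*r - 5*x + 45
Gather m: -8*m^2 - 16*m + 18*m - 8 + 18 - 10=-8*m^2 + 2*m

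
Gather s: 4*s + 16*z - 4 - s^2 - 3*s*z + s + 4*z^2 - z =-s^2 + s*(5 - 3*z) + 4*z^2 + 15*z - 4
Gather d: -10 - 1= -11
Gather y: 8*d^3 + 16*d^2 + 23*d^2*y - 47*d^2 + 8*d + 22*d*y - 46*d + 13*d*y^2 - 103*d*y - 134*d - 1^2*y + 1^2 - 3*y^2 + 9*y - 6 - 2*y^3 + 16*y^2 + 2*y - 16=8*d^3 - 31*d^2 - 172*d - 2*y^3 + y^2*(13*d + 13) + y*(23*d^2 - 81*d + 10) - 21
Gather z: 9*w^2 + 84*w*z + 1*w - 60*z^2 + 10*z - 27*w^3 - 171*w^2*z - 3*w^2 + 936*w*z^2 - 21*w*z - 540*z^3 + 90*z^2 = -27*w^3 + 6*w^2 + w - 540*z^3 + z^2*(936*w + 30) + z*(-171*w^2 + 63*w + 10)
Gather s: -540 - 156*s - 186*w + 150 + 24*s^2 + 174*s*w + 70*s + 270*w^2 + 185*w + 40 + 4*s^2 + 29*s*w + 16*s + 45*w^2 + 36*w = 28*s^2 + s*(203*w - 70) + 315*w^2 + 35*w - 350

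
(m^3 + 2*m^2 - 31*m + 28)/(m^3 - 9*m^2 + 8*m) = (m^2 + 3*m - 28)/(m*(m - 8))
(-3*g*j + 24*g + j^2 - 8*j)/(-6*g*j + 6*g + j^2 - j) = (3*g*j - 24*g - j^2 + 8*j)/(6*g*j - 6*g - j^2 + j)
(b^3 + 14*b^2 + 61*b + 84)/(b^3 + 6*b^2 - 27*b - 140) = (b + 3)/(b - 5)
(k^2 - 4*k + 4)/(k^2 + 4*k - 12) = (k - 2)/(k + 6)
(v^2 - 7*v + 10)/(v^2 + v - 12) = (v^2 - 7*v + 10)/(v^2 + v - 12)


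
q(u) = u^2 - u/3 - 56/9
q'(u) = 2*u - 1/3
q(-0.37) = -5.96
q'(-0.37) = -1.07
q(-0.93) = -5.05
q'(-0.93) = -2.19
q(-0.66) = -5.57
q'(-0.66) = -1.65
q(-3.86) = 9.96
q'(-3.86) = -8.05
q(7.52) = 47.82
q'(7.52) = 14.71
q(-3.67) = 8.47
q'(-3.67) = -7.67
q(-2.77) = 2.37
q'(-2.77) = -5.87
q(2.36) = -1.44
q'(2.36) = 4.39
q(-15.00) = 223.78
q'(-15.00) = -30.33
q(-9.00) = 77.78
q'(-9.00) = -18.33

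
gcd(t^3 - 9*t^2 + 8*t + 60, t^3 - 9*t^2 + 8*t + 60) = t^3 - 9*t^2 + 8*t + 60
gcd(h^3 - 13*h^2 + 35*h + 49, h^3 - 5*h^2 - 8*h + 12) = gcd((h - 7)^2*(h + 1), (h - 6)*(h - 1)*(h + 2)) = 1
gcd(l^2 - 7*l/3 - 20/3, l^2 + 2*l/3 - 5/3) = l + 5/3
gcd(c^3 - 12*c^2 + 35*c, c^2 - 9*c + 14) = c - 7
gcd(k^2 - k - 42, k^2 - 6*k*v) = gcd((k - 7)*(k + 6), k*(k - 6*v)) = 1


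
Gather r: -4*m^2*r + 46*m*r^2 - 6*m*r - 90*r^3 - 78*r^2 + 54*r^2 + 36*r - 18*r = -90*r^3 + r^2*(46*m - 24) + r*(-4*m^2 - 6*m + 18)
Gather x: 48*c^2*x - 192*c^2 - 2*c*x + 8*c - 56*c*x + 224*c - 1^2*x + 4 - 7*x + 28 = -192*c^2 + 232*c + x*(48*c^2 - 58*c - 8) + 32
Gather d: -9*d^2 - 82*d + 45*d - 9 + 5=-9*d^2 - 37*d - 4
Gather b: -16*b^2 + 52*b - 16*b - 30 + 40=-16*b^2 + 36*b + 10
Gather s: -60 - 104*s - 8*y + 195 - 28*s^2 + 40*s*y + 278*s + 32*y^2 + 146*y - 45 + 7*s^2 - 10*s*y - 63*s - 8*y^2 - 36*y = -21*s^2 + s*(30*y + 111) + 24*y^2 + 102*y + 90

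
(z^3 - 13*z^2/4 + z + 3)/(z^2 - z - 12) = (-z^3 + 13*z^2/4 - z - 3)/(-z^2 + z + 12)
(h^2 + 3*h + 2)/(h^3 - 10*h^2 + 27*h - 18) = (h^2 + 3*h + 2)/(h^3 - 10*h^2 + 27*h - 18)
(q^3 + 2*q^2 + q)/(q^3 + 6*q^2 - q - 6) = q*(q + 1)/(q^2 + 5*q - 6)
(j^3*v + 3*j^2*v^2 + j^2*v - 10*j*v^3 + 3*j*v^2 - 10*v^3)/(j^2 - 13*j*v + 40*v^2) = v*(j^3 + 3*j^2*v + j^2 - 10*j*v^2 + 3*j*v - 10*v^2)/(j^2 - 13*j*v + 40*v^2)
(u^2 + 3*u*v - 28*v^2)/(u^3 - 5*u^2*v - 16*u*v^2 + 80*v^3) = (u + 7*v)/(u^2 - u*v - 20*v^2)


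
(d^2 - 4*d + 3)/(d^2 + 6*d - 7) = (d - 3)/(d + 7)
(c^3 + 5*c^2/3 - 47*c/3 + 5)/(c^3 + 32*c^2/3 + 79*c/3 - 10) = (c - 3)/(c + 6)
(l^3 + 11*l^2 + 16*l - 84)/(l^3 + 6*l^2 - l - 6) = (l^2 + 5*l - 14)/(l^2 - 1)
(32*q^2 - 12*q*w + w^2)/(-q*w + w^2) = (-32*q^2 + 12*q*w - w^2)/(w*(q - w))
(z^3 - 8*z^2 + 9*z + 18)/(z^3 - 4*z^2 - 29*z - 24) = (z^2 - 9*z + 18)/(z^2 - 5*z - 24)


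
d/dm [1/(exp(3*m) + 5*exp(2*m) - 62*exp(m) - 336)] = (-3*exp(2*m) - 10*exp(m) + 62)*exp(m)/(exp(3*m) + 5*exp(2*m) - 62*exp(m) - 336)^2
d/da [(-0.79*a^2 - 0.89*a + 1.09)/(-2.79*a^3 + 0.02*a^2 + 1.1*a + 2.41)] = (-2.2041*a^4 - 4.9662*a^3 + 8.2721*a^2 - 3.8514*a - 3.3439)/(7.7841*a^6 - 0.1116*a^5 - 6.1376*a^4 - 13.4038*a^3 + 1.3064*a^2 + 5.302*a + 5.8081)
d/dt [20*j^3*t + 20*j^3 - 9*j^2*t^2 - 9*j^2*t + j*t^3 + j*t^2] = j*(20*j^2 - 18*j*t - 9*j + 3*t^2 + 2*t)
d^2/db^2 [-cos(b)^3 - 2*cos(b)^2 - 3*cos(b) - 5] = 15*cos(b)/4 + 4*cos(2*b) + 9*cos(3*b)/4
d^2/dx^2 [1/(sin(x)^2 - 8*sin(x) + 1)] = 2*(-2*sin(x)^4 + 12*sin(x)^3 - 27*sin(x)^2 - 28*sin(x) + 63)/(sin(x)^2 - 8*sin(x) + 1)^3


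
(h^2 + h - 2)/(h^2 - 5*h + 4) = (h + 2)/(h - 4)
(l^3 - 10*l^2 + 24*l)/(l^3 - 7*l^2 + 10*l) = (l^2 - 10*l + 24)/(l^2 - 7*l + 10)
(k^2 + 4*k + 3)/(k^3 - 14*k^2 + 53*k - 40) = (k^2 + 4*k + 3)/(k^3 - 14*k^2 + 53*k - 40)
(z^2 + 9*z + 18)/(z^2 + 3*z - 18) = (z + 3)/(z - 3)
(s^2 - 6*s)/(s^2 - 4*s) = (s - 6)/(s - 4)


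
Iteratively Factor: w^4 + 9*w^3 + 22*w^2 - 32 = (w - 1)*(w^3 + 10*w^2 + 32*w + 32) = (w - 1)*(w + 4)*(w^2 + 6*w + 8) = (w - 1)*(w + 2)*(w + 4)*(w + 4)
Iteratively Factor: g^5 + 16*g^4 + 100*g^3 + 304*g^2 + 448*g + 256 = (g + 4)*(g^4 + 12*g^3 + 52*g^2 + 96*g + 64) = (g + 4)^2*(g^3 + 8*g^2 + 20*g + 16) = (g + 2)*(g + 4)^2*(g^2 + 6*g + 8) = (g + 2)*(g + 4)^3*(g + 2)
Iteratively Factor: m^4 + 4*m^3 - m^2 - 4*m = (m - 1)*(m^3 + 5*m^2 + 4*m) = (m - 1)*(m + 1)*(m^2 + 4*m) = m*(m - 1)*(m + 1)*(m + 4)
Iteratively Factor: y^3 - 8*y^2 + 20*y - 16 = (y - 2)*(y^2 - 6*y + 8) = (y - 2)^2*(y - 4)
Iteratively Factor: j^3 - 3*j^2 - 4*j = (j - 4)*(j^2 + j) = j*(j - 4)*(j + 1)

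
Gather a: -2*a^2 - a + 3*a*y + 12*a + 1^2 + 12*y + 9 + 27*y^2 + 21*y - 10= -2*a^2 + a*(3*y + 11) + 27*y^2 + 33*y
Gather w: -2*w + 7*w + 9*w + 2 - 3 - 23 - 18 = 14*w - 42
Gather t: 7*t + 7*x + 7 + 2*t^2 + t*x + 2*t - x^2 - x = 2*t^2 + t*(x + 9) - x^2 + 6*x + 7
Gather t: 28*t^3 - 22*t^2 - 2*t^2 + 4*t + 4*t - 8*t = 28*t^3 - 24*t^2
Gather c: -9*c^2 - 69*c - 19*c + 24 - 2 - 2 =-9*c^2 - 88*c + 20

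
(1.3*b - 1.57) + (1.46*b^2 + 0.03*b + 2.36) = 1.46*b^2 + 1.33*b + 0.79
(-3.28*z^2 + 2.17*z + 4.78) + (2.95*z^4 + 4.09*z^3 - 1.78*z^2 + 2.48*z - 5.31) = 2.95*z^4 + 4.09*z^3 - 5.06*z^2 + 4.65*z - 0.529999999999999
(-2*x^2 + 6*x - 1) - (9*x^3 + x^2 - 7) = -9*x^3 - 3*x^2 + 6*x + 6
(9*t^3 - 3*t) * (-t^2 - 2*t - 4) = -9*t^5 - 18*t^4 - 33*t^3 + 6*t^2 + 12*t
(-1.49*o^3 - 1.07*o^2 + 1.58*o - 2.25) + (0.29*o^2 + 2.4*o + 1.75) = -1.49*o^3 - 0.78*o^2 + 3.98*o - 0.5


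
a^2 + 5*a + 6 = (a + 2)*(a + 3)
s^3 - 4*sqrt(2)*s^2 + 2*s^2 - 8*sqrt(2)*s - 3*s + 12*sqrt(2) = (s - 1)*(s + 3)*(s - 4*sqrt(2))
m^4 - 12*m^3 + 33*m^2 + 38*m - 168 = (m - 7)*(m - 4)*(m - 3)*(m + 2)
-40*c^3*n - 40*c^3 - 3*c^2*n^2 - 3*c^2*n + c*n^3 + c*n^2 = (-8*c + n)*(5*c + n)*(c*n + c)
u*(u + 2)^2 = u^3 + 4*u^2 + 4*u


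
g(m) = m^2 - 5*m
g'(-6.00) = -17.00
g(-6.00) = 66.00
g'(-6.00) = -17.00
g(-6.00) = 66.00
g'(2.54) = 0.08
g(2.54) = -6.25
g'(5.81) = 6.62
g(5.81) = 4.71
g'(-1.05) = -7.10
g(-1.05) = 6.35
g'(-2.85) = -10.70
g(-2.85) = 22.37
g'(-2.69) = -10.38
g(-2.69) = 20.69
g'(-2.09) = -9.18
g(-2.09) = 14.82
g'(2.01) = -0.98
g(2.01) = -6.01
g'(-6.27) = -17.54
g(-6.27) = 70.66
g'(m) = 2*m - 5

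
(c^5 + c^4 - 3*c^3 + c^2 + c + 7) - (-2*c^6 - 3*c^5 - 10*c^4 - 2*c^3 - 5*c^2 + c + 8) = 2*c^6 + 4*c^5 + 11*c^4 - c^3 + 6*c^2 - 1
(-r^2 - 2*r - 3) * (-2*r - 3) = 2*r^3 + 7*r^2 + 12*r + 9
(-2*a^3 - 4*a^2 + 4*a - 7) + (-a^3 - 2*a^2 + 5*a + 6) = -3*a^3 - 6*a^2 + 9*a - 1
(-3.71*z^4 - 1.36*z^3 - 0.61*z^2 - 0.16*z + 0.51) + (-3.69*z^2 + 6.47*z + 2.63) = -3.71*z^4 - 1.36*z^3 - 4.3*z^2 + 6.31*z + 3.14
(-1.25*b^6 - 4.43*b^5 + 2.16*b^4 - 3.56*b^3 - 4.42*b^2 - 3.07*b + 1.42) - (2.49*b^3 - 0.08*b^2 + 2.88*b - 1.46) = -1.25*b^6 - 4.43*b^5 + 2.16*b^4 - 6.05*b^3 - 4.34*b^2 - 5.95*b + 2.88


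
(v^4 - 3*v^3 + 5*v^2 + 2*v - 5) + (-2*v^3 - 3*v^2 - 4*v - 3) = v^4 - 5*v^3 + 2*v^2 - 2*v - 8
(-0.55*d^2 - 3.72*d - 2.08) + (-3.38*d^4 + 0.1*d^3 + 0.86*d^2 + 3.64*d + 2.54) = -3.38*d^4 + 0.1*d^3 + 0.31*d^2 - 0.0800000000000001*d + 0.46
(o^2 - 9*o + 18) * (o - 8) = o^3 - 17*o^2 + 90*o - 144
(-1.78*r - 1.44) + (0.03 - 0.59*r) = -2.37*r - 1.41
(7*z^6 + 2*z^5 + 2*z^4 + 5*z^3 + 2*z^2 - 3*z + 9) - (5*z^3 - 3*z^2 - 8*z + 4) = 7*z^6 + 2*z^5 + 2*z^4 + 5*z^2 + 5*z + 5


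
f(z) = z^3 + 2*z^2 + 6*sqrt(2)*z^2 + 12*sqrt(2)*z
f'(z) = 3*z^2 + 4*z + 12*sqrt(2)*z + 12*sqrt(2)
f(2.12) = 92.63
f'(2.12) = 74.91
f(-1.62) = -4.23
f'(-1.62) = -9.13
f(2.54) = 127.14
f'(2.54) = 89.59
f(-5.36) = 56.29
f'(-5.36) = -9.24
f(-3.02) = 16.84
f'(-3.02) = -19.00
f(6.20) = 746.60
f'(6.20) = 262.31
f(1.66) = 61.64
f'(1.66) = 60.05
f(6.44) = 811.24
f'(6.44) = 276.44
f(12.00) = 3441.53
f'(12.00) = 700.62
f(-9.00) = -32.43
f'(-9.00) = 71.24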